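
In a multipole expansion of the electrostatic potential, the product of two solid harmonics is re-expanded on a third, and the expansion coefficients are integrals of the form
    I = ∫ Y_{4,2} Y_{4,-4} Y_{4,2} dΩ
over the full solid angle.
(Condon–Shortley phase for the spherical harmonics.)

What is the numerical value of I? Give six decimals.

Rules hold: Σm=0, L=12 even, 0≤4≤8.
N = 9·9·9 = 729
Δ = 4!·4!·4!/13! = 1/450450
Racah Σ t=0..4: t=0:+1/13824 t=1:−1/216 t=2:+1/64 t=3:−1/216 t=4:+1/13824 = 5/768
⇒ 3j(4 4 4; 0 0 0)² = 18/1001, sgn +1
Racah Σ t=0..0: t=0:+1/2304 = 1/2304
⇒ 3j(4 4 4; 2 -4 2)² = 5/143, sgn +1
4πI² = N·(3j₀)²·(3jₘ)² = 65610/143143
I = +1·√(0.458353/4π) = 0.19098314

0.190983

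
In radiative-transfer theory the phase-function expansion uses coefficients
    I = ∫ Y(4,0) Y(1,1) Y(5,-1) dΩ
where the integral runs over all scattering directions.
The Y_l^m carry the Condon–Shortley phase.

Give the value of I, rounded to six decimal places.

Rules hold: Σm=0, L=10 even, 3≤5≤5.
N = 9·3·11 = 297
Δ = 0!·8!·2!/11! = 1/495
Racah Σ t=0..0: t=0:+1/576 = 1/576
⇒ 3j(4 1 5; 0 0 0)² = 5/99, sgn -1
Racah Σ t=0..0: t=0:+1/1152 = 1/1152
⇒ 3j(4 1 5; 0 1 -1)² = 1/33, sgn +1
4πI² = N·(3j₀)²·(3jₘ)² = 5/11
I = -1·√(0.454545/4π) = -0.19018827

-0.190188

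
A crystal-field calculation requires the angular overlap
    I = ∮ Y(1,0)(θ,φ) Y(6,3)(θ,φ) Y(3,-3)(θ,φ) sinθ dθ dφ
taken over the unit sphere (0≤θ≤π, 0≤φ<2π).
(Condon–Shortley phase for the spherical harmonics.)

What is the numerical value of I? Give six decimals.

l₃=3 ∉ [5,7] — triangle fails ⇒ I = 0

0.000000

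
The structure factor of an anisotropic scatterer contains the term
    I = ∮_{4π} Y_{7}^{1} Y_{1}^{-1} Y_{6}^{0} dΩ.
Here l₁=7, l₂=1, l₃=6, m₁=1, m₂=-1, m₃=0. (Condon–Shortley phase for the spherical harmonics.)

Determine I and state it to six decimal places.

-0.185147

Rules hold: Σm=0, L=14 even, 6≤6≤8.
N = 15·3·13 = 585
Δ = 2!·12!·0!/15! = 1/1365
Racah Σ t=1..1: t=1:−1/518400 = -1/518400
⇒ 3j(7 1 6; 0 0 0)² = 7/195, sgn -1
Racah Σ t=0..0: t=0:+1/1036800 = 1/1036800
⇒ 3j(7 1 6; 1 -1 0)² = 4/195, sgn +1
4πI² = N·(3j₀)²·(3jₘ)² = 28/65
I = -1·√(0.430769/4π) = -0.18514731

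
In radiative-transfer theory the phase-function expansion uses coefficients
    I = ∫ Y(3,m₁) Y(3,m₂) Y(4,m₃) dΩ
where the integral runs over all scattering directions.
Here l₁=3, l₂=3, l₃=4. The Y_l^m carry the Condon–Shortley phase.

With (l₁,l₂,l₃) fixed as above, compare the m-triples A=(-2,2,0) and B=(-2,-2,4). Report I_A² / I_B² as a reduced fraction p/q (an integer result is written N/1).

7/10

Shared (l₁,l₂,l₃)=(3,3,4): N and (l;000)² cancel in I_A²/I_B².
A: Δ = 2!·4!·4!/11! = 1/34650; Racah Σ t=1..2: t=1:−1/576 t=2:+1/72 = 7/576; ⇒ 3j(3 3 4; -2 2 0)² = 7/198, sgn +1
B: Δ = 2!·4!·4!/11! = 1/34650; Racah Σ t=1..1: t=1:−1/576 = -1/576; ⇒ 3j(3 3 4; -2 -2 4)² = 5/99, sgn -1
I_A²/I_B² = (7/198)/(5/99) = 7/10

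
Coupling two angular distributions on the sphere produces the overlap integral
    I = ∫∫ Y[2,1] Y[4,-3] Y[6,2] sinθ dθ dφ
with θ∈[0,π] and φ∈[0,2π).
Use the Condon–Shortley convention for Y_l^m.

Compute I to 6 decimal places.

0.089969

Rules hold: Σm=0, L=12 even, 2≤6≤6.
N = 5·9·13 = 585
Δ = 0!·4!·8!/13! = 1/6435
Racah Σ t=0..0: t=0:+1/2304 = 1/2304
⇒ 3j(2 4 6; 0 0 0)² = 5/143, sgn +1
Racah Σ t=0..0: t=0:+1/30240 = 1/30240
⇒ 3j(2 4 6; 1 -3 2)² = 32/6435, sgn +1
4πI² = N·(3j₀)²·(3jₘ)² = 160/1573
I = +1·√(0.101716/4π) = 0.08996855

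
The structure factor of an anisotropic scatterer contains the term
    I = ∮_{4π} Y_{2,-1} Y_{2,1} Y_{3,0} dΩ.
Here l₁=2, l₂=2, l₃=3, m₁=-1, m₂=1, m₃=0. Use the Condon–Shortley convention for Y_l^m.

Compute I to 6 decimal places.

Σlᵢ=7 odd — θ-integrand is odd under cosθ→−cosθ; I=0

0.000000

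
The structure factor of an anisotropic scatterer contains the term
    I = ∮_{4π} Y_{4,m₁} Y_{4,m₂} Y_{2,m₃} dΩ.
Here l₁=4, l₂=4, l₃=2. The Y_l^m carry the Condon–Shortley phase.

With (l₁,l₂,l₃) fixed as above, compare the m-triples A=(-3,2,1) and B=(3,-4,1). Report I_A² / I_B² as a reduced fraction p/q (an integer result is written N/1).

25/28

Shared (l₁,l₂,l₃)=(4,4,2): N and (l;000)² cancel in I_A²/I_B².
A: Δ = 6!·2!·2!/11! = 1/13860; Racah Σ t=5..6: t=5:−1/240 t=6:+1/1440 = -1/288; ⇒ 3j(4 4 2; -3 2 1)² = 5/132, sgn +1
B: Δ = 6!·2!·2!/11! = 1/13860; Racah Σ t=0..0: t=0:+1/1440 = 1/1440; ⇒ 3j(4 4 2; 3 -4 1)² = 7/165, sgn -1
I_A²/I_B² = (5/132)/(7/165) = 25/28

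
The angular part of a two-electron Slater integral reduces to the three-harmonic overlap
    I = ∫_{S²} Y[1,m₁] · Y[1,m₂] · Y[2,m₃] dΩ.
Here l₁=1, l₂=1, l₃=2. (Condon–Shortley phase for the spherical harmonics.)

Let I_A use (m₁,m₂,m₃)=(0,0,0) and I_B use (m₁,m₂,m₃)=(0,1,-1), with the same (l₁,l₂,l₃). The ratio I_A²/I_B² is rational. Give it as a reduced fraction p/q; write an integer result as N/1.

4/3

Shared (l₁,l₂,l₃)=(1,1,2): N and (l;000)² cancel in I_A²/I_B².
A: Δ = 0!·2!·2!/5! = 1/30; Racah Σ t=0..0: t=0:+1/1 = 1/1; ⇒ 3j(1 1 2; 0 0 0)² = 2/15, sgn +1
B: Δ = 0!·2!·2!/5! = 1/30; Racah Σ t=0..0: t=0:+1/2 = 1/2; ⇒ 3j(1 1 2; 0 1 -1)² = 1/10, sgn -1
I_A²/I_B² = (2/15)/(1/10) = 4/3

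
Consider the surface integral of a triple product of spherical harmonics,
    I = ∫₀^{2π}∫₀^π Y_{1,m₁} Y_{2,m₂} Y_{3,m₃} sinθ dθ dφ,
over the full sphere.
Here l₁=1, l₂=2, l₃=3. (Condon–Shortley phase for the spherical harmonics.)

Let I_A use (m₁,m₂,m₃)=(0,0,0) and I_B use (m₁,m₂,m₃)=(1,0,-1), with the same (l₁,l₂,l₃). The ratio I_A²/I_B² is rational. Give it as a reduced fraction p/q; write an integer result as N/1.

l's match ⇒ only the (l;m) 3-j factors differ between A and B.
A: triangle coeff Δ(1,2,3) = 1/105; Σ_t [0,0]: t=0:+1/4 = 1/4; (3j)²=3/35 [(1 2 3; 0 0 0)], sign=-1
B: triangle coeff Δ(1,2,3) = 1/105; Σ_t [0,0]: t=0:+1/8 = 1/8; (3j)²=2/35 [(1 2 3; 1 0 -1)], sign=+1
I_A²/I_B² = (3/35)/(2/35) = 3/2

3/2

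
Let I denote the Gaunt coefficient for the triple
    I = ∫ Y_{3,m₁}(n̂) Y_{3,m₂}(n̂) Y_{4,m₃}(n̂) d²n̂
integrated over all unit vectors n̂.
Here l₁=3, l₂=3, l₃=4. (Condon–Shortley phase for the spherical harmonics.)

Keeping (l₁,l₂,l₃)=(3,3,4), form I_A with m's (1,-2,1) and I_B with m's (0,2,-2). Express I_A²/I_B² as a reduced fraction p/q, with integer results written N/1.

Shared (l₁,l₂,l₃)=(3,3,4): N and (l;000)² cancel in I_A²/I_B².
A: Δ = 2!·4!·4!/11! = 1/34650; Racah Σ t=0..1: t=0:+1/48 t=1:−1/144 = 1/72; ⇒ 3j(3 3 4; 1 -2 1)² = 16/693, sgn -1
B: Δ = 2!·4!·4!/11! = 1/34650; Racah Σ t=1..2: t=1:−1/96 t=2:+1/72 = 1/288; ⇒ 3j(3 3 4; 0 2 -2)² = 1/462, sgn +1
I_A²/I_B² = (16/693)/(1/462) = 32/3

32/3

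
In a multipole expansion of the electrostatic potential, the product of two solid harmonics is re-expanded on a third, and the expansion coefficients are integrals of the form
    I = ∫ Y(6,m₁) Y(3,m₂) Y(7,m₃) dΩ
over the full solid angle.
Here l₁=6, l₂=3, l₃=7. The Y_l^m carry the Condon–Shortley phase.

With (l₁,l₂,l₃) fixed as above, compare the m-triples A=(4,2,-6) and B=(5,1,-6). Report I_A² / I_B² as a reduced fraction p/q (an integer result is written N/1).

320/11

l's match ⇒ only the (l;m) 3-j factors differ between A and B.
A: triangle coeff Δ(6,3,7) = 1/2042040; Σ_t [1,2]: t=1:−1/8709120 t=2:+1/43545600 = -1/10886400; (3j)²=8/357 [(6 3 7; 4 2 -6)], sign=+1
B: triangle coeff Δ(6,3,7) = 1/2042040; Σ_t [0,1]: t=0:+1/17418240 t=1:−1/21772800 = 1/87091200; (3j)²=11/14280 [(6 3 7; 5 1 -6)], sign=-1
I_A²/I_B² = (8/357)/(11/14280) = 320/11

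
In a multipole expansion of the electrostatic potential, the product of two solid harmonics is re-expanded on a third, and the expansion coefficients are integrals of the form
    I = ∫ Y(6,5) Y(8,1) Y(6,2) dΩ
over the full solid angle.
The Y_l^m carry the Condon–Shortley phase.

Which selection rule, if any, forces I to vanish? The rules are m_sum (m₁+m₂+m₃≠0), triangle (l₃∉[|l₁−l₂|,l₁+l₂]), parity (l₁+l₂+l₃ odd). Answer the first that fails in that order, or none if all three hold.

Σmᵢ = 8  ✗
l₃∈[|l₁−l₂|,l₁+l₂]=[2,14], have l₃=6
Σlᵢ = 20 ⇒ even

m_sum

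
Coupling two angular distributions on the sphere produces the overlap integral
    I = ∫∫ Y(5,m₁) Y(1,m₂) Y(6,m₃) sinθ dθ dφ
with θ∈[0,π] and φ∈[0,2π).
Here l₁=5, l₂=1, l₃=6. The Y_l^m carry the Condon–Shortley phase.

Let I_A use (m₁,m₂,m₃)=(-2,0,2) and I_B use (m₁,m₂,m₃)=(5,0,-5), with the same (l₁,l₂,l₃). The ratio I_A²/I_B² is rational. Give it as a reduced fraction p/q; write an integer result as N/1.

32/11

l's match ⇒ only the (l;m) 3-j factors differ between A and B.
A: triangle coeff Δ(5,1,6) = 1/858; Σ_t [0,0]: t=0:+1/30240 = 1/30240; (3j)²=16/429 [(5 1 6; -2 0 2)], sign=+1
B: triangle coeff Δ(5,1,6) = 1/858; Σ_t [0,0]: t=0:+1/3628800 = 1/3628800; (3j)²=1/78 [(5 1 6; 5 0 -5)], sign=-1
I_A²/I_B² = (16/429)/(1/78) = 32/11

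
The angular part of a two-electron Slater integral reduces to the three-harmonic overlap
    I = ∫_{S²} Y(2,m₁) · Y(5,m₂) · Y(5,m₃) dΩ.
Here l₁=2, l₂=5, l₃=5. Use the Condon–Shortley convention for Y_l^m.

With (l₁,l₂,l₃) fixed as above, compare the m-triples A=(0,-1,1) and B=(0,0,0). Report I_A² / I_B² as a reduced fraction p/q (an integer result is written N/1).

81/100

Same 2,5,5: normalisation and zero-m 3j drop out of the ratio.
A: Δ: 2! 2! 8! / 13! → 1/38610; sum: t=0:+1/2304 t=1:−1/720 t=2:+1/5760 = -1/1280; 3j²(2 5 5; 0 -1 1) = Δ·Π!·Σ² = 27/1430  (sign -1)
B: Δ: 2! 2! 8! / 13! → 1/38610; sum: t=0:+1/2880 t=1:−1/576 t=2:+1/2880 = -1/960; 3j²(2 5 5; 0 0 0) = Δ·Π!·Σ² = 10/429  (sign +1)
I_A²/I_B² = (27/1430)/(10/429) = 81/100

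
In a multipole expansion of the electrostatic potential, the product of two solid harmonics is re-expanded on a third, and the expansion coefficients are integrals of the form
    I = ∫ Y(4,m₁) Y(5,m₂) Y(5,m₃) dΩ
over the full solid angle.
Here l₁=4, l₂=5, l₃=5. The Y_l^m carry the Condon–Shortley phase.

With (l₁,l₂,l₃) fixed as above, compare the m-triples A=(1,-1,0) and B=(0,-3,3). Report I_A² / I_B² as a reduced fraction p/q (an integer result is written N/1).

l's match ⇒ only the (l;m) 3-j factors differ between A and B.
A: triangle coeff Δ(4,5,5) = 1/3153150; Σ_t [0,3]: t=0:+1/6912 t=1:−1/864 t=2:+1/1152 t=3:−1/17280 = -7/34560; (3j)²=1/429 [(4 5 5; 1 -1 0)], sign=+1
B: triangle coeff Δ(4,5,5) = 1/3153150; Σ_t [0,2]: t=0:+1/27648 t=1:−1/4320 t=2:+1/11520 = -1/9216; (3j)²=2/143 [(4 5 5; 0 -3 3)], sign=-1
I_A²/I_B² = (1/429)/(2/143) = 1/6

1/6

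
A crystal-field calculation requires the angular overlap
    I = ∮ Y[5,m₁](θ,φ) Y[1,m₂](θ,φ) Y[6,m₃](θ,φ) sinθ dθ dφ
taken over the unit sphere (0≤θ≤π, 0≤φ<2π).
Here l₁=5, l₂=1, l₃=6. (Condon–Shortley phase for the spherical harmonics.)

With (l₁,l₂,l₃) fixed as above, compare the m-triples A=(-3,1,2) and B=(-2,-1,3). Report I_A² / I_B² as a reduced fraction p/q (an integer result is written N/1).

1/6

Same 5,1,6: normalisation and zero-m 3j drop out of the ratio.
A: Δ: 0! 10! 2! / 13! → 1/858; sum: t=0:+1/161280 = 1/161280; 3j²(5 1 6; -3 1 2) = Δ·Π!·Σ² = 1/143  (sign +1)
B: Δ: 0! 10! 2! / 13! → 1/858; sum: t=0:+1/60480 = 1/60480; 3j²(5 1 6; -2 -1 3) = Δ·Π!·Σ² = 6/143  (sign -1)
I_A²/I_B² = (1/143)/(6/143) = 1/6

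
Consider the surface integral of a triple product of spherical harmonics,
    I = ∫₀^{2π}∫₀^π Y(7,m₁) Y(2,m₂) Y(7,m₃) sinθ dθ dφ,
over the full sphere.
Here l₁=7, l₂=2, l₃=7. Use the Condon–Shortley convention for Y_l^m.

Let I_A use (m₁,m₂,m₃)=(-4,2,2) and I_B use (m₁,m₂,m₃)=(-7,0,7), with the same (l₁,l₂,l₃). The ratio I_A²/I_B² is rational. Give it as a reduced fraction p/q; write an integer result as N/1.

3300/8281

l's match ⇒ only the (l;m) 3-j factors differ between A and B.
A: triangle coeff Δ(7,2,7) = 1/185640; Σ_t [2,2]: t=2:+1/8709120 = 1/8709120; (3j)²=55/3094 [(7 2 7; -4 2 2)], sign=-1
B: triangle coeff Δ(7,2,7) = 1/185640; Σ_t [2,2]: t=2:+1/1916006400 = 1/1916006400; (3j)²=91/2040 [(7 2 7; -7 0 7)], sign=+1
I_A²/I_B² = (55/3094)/(91/2040) = 3300/8281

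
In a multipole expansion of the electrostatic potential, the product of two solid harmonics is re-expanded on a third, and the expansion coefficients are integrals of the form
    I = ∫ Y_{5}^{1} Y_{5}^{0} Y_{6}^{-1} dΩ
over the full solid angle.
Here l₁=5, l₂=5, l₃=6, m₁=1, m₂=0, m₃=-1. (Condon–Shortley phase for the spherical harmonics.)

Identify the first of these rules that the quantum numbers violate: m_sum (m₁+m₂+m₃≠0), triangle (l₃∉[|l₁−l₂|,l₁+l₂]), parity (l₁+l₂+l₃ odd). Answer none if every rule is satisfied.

none

azimuthal sum: 1 + 0 − 1 = 0  ✓
0 ≤ 6 ≤ 10 (triangle on l)  ✓
L = 5 + 5 + 6 = 16 (even)  ✓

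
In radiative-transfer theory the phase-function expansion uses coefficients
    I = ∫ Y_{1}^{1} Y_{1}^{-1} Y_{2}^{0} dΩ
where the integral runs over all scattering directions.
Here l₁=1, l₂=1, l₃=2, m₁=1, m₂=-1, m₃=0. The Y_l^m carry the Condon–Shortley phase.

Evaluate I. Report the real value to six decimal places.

0.126157

m-sum 0 ✓  L=4 even ✓  0≤2≤2 ✓
Π(2lᵢ+1) = 3×3×5 = 45
triangle coeff Δ(1,1,2) = 1/30
Σ_t [0,0]: t=0:+1/1 = 1/1
(3j)²=2/15 [(1 1 2; 0 0 0)], sign=+1
Σ_t [0,0]: t=0:+1/4 = 1/4
(3j)²=1/30 [(1 1 2; 1 -1 0)], sign=+1
⇒ 4πI² = 1/5
I = (+1)√(1/5/(4π)) = 0.12615663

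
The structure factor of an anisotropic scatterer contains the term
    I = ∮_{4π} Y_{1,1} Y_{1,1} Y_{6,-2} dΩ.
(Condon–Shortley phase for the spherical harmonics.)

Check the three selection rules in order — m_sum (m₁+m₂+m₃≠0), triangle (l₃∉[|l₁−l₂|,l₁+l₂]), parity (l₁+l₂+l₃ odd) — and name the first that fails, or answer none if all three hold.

Σmᵢ = 0  ✓
l₃∈[|l₁−l₂|,l₁+l₂]=[0,2], have l₃=6  ✗
Σlᵢ = 8 ⇒ even

triangle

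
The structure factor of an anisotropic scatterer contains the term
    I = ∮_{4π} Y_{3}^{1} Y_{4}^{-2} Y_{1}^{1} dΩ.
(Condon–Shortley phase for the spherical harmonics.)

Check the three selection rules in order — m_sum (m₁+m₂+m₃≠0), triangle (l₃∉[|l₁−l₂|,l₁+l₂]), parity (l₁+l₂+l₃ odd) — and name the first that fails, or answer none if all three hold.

none

m₁+m₂+m₃ = 1 − 2 + 1 = 0  ✓
triangle: |3−4|=1 ≤ l₃=1 ≤ 3+4=7  ✓
parity: l₁+l₂+l₃ = 8 is even  ✓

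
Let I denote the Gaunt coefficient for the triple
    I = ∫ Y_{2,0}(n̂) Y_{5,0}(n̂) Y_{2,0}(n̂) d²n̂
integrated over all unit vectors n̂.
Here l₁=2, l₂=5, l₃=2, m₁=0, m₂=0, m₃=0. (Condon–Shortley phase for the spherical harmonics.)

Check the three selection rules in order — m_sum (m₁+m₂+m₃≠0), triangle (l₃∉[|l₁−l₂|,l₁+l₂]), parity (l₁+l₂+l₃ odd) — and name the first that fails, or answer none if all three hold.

Σmᵢ = 0  ✓
l₃∈[|l₁−l₂|,l₁+l₂]=[3,7], have l₃=2  ✗
Σlᵢ = 9 ⇒ odd

triangle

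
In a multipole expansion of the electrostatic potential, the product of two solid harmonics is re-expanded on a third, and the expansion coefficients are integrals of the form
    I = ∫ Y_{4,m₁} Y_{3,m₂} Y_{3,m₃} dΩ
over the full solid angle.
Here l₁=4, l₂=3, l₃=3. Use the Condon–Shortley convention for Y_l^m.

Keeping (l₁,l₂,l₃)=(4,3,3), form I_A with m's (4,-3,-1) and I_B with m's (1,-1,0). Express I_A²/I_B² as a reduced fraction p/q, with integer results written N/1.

l's match ⇒ only the (l;m) 3-j factors differ between A and B.
A: triangle coeff Δ(4,3,3) = 1/34650; Σ_t [0,0]: t=0:+1/1152 = 1/1152; (3j)²=1/33 [(4 3 3; 4 -3 -1)], sign=+1
B: triangle coeff Δ(4,3,3) = 1/34650; Σ_t [0,2]: t=0:+1/288 t=1:−1/24 t=2:+1/48 = -5/288; (3j)²=5/462 [(4 3 3; 1 -1 0)], sign=+1
I_A²/I_B² = (1/33)/(5/462) = 14/5

14/5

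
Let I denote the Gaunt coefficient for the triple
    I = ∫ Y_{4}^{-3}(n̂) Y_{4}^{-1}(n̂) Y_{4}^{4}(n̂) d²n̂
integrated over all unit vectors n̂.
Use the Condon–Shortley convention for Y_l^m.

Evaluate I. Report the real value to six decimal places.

-0.168431

Checks pass: Σm=0; 12 even; l₃=4∈[0,8].
(2·4+1)(2·4+1)(2·4+1) = 729
Δ: 4! 4! 4! / 13! → 1/450450
sum: t=0:+1/13824 t=1:−1/216 t=2:+1/64 t=3:−1/216 t=4:+1/13824 = 5/768
3j²(4 4 4; 0 0 0) = Δ·Π!·Σ² = 18/1001  (sign +1)
sum: t=3:−1/3456 = -1/3456
3j²(4 4 4; -3 -1 4) = Δ·Π!·Σ² = 35/1287  (sign -1)
combine: 4πI² = 729·18/1001·35/1287 = 7290/20449
take √, sign -1: I = -0.16843130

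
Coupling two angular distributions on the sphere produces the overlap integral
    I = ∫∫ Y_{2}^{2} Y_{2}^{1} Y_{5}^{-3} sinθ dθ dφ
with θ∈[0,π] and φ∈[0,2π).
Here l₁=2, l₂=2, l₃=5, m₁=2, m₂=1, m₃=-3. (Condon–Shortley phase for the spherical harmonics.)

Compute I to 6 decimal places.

l₃=5 ∉ [0,4] — triangle fails ⇒ I = 0

0.000000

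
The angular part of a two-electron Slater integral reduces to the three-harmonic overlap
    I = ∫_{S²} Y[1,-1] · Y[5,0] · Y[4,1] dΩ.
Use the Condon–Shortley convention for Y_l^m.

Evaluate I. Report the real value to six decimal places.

0.155288

Checks pass: Σm=0; 10 even; l₃=4∈[4,6].
(2·1+1)(2·5+1)(2·4+1) = 297
Δ: 2! 0! 8! / 11! → 1/495
sum: t=1:−1/576 = -1/576
3j²(1 5 4; 0 0 0) = Δ·Π!·Σ² = 5/99  (sign -1)
sum: t=2:+1/1440 = 1/1440
3j²(1 5 4; -1 0 1) = Δ·Π!·Σ² = 2/99  (sign -1)
combine: 4πI² = 297·5/99·2/99 = 10/33
take √, sign +1: I = 0.15528807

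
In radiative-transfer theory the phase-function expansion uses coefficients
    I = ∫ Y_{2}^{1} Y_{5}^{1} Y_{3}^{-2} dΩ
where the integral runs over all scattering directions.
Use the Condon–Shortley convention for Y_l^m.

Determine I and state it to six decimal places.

Checks pass: Σm=0; 10 even; l₃=3∈[3,7].
(2·2+1)(2·5+1)(2·3+1) = 385
Δ: 4! 0! 6! / 11! → 1/2310
sum: t=2:+1/144 = 1/144
3j²(2 5 3; 0 0 0) = Δ·Π!·Σ² = 10/231  (sign -1)
sum: t=1:−1/720 = -1/720
3j²(2 5 3; 1 1 -2) = Δ·Π!·Σ² = 4/385  (sign +1)
combine: 4πI² = 385·10/231·4/385 = 40/231
take √, sign -1: I = -0.11738675

-0.117387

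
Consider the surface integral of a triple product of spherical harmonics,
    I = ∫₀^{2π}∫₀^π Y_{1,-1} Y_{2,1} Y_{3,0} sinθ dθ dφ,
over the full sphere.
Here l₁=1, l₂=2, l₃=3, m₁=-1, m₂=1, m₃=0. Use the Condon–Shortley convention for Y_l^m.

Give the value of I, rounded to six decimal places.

m-sum 0 ✓  L=6 even ✓  1≤3≤3 ✓
Π(2lᵢ+1) = 3×5×7 = 105
triangle coeff Δ(1,2,3) = 1/105
Σ_t [0,0]: t=0:+1/4 = 1/4
(3j)²=3/35 [(1 2 3; 0 0 0)], sign=-1
Σ_t [0,0]: t=0:+1/12 = 1/12
(3j)²=1/35 [(1 2 3; -1 1 0)], sign=-1
⇒ 4πI² = 9/35
I = (+1)√(9/35/(4π)) = 0.14304817

0.143048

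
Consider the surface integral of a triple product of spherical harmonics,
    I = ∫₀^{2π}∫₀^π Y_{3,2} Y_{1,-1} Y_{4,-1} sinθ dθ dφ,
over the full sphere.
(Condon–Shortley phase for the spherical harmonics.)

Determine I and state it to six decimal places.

-0.106622

Rules hold: Σm=0, L=8 even, 2≤4≤4.
N = 7·3·9 = 189
Δ = 0!·6!·2!/9! = 1/252
Racah Σ t=0..0: t=0:+1/36 = 1/36
⇒ 3j(3 1 4; 0 0 0)² = 4/63, sgn +1
Racah Σ t=0..0: t=0:+1/240 = 1/240
⇒ 3j(3 1 4; 2 -1 -1)² = 1/84, sgn -1
4πI² = N·(3j₀)²·(3jₘ)² = 1/7
I = -1·√(0.142857/4π) = -0.10662181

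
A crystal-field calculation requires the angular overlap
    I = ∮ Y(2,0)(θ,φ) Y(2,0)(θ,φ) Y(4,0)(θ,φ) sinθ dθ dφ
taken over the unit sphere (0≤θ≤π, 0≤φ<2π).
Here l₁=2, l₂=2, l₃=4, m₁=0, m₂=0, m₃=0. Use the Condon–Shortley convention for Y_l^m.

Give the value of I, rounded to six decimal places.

Rules hold: Σm=0, L=8 even, 0≤4≤4.
N = 5·5·9 = 225
Δ = 0!·4!·4!/9! = 1/630
Racah Σ t=0..0: t=0:+1/16 = 1/16
⇒ 3j(2 2 4; 0 0 0)² = 2/35, sgn +1
(m-triple is (0,0,0) — same symbol as above.)
4πI² = N·(3j₀)²·(3jₘ)² = 36/49
I = +1·√(0.734694/4π) = 0.24179554

0.241796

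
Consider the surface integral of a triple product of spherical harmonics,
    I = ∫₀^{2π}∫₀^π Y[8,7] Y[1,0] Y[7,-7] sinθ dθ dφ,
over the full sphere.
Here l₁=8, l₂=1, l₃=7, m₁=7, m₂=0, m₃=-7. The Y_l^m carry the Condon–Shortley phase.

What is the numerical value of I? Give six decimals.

-0.118504

m-sum 0 ✓  L=16 even ✓  7≤7≤9 ✓
Π(2lᵢ+1) = 17×3×15 = 765
triangle coeff Δ(8,1,7) = 1/2040
Σ_t [1,1]: t=1:−1/25401600 = -1/25401600
(3j)²=8/255 [(8 1 7; 0 0 0)], sign=+1
Σ_t [1,1]: t=1:−1/87178291200 = -1/87178291200
(3j)²=1/136 [(8 1 7; 7 0 -7)], sign=-1
⇒ 4πI² = 3/17
I = (-1)√(3/17/(4π)) = -0.11850352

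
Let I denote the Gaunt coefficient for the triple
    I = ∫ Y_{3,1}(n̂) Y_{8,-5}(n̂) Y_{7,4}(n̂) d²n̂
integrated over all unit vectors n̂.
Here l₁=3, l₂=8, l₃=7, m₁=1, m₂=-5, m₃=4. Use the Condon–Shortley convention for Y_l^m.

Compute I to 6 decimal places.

Rules hold: Σm=0, L=18 even, 5≤7≤11.
N = 7·17·15 = 1785
Δ = 4!·2!·12!/19! = 1/5290740
Racah Σ t=1..3: t=1:−1/7257600 t=2:+1/2073600 t=3:−1/7257600 = 1/4838400
⇒ 3j(3 8 7; 0 0 0)² = 252/20995, sgn -1
Racah Σ t=0..2: t=0:+1/104509440 t=1:−1/43545600 t=2:+1/319334400 = -59/5748019200
⇒ 3j(3 8 7; 1 -5 4)² = 3481/406980, sgn +1
4πI² = N·(3j₀)²·(3jₘ)² = 73101/398905
I = -1·√(0.183254/4π) = -0.12075969

-0.120760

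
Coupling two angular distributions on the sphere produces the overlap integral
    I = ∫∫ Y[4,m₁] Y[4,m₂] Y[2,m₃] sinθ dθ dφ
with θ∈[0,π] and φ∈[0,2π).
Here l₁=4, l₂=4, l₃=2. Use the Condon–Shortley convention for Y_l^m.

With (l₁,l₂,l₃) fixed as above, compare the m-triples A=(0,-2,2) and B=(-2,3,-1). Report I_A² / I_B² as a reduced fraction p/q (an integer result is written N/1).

36/35

l's match ⇒ only the (l;m) 3-j factors differ between A and B.
A: triangle coeff Δ(4,4,2) = 1/13860; Σ_t [2,2]: t=2:+1/192 = 1/192; (3j)²=3/77 [(4 4 2; 0 -2 2)], sign=+1
B: triangle coeff Δ(4,4,2) = 1/13860; Σ_t [5,6]: t=5:−1/240 t=6:+1/1440 = -1/288; (3j)²=5/132 [(4 4 2; -2 3 -1)], sign=+1
I_A²/I_B² = (3/77)/(5/132) = 36/35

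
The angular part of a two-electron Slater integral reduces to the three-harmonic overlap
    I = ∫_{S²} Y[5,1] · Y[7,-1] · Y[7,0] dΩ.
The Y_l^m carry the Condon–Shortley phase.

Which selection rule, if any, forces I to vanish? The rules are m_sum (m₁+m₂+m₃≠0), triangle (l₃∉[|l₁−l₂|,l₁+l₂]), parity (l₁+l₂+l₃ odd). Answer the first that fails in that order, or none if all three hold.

parity

m₁+m₂+m₃ = 1 − 1 + 0 = 0  ✓
triangle: |5−7|=2 ≤ l₃=7 ≤ 5+7=12  ✓
parity: l₁+l₂+l₃ = 19 is odd  ✗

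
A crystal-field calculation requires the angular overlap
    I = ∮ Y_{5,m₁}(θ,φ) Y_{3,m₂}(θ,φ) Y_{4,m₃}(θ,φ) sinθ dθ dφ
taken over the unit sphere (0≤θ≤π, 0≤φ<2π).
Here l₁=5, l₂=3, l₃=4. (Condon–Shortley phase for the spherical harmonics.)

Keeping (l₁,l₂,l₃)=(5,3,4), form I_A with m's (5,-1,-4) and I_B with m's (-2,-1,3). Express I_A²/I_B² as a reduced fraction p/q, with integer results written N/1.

60/49

Same 5,3,4: normalisation and zero-m 3j drop out of the ratio.
A: Δ: 4! 6! 2! / 13! → 1/180180; sum: t=0:+1/34560 = 1/34560; 3j²(5 3 4; 5 -1 -4) = Δ·Π!·Σ² = 14/429  (sign +1)
B: Δ: 4! 6! 2! / 13! → 1/180180; sum: t=1:−1/4320 t=2:+1/960 = 7/8640; 3j²(5 3 4; -2 -1 3) = Δ·Π!·Σ² = 343/12870  (sign -1)
I_A²/I_B² = (14/429)/(343/12870) = 60/49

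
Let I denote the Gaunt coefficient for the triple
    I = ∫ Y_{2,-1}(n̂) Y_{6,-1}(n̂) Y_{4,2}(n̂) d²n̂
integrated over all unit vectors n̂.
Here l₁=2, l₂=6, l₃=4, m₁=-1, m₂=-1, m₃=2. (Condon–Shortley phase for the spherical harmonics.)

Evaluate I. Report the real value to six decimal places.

-0.133065

Checks pass: Σm=0; 12 even; l₃=4∈[4,8].
(2·2+1)(2·6+1)(2·4+1) = 585
Δ: 4! 0! 8! / 13! → 1/6435
sum: t=2:+1/2304 = 1/2304
3j²(2 6 4; 0 0 0) = Δ·Π!·Σ² = 5/143  (sign +1)
sum: t=3:−1/8640 = -1/8640
3j²(2 6 4; -1 -1 2) = Δ·Π!·Σ² = 14/1287  (sign -1)
combine: 4πI² = 585·5/143·14/1287 = 350/1573
take √, sign -1: I = -0.13306527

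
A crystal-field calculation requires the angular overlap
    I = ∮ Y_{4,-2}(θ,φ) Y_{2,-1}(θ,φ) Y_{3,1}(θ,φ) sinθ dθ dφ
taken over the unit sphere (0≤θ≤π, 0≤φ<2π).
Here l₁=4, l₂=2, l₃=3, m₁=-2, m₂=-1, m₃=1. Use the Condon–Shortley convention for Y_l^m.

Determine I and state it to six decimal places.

-2 − 1 + 1 = -2 ≠ 0: azimuthal integral kills it; I = 0

0.000000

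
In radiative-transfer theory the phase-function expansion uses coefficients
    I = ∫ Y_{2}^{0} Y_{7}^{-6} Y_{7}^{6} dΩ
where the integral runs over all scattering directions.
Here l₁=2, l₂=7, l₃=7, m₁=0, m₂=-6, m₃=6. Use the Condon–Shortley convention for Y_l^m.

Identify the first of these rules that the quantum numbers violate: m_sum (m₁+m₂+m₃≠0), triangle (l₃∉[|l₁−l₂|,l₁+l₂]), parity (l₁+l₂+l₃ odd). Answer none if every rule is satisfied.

none

m₁+m₂+m₃ = 0 − 6 + 6 = 0  ✓
triangle: |2−7|=5 ≤ l₃=7 ≤ 2+7=9  ✓
parity: l₁+l₂+l₃ = 16 is even  ✓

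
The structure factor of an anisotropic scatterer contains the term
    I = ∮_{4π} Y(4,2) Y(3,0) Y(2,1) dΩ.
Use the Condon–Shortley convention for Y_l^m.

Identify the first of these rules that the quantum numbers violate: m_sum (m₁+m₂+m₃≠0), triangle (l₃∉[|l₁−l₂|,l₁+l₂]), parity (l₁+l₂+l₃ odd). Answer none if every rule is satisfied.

m_sum

m₁+m₂+m₃ = 2 + 0 + 1 = 3  ✗
triangle: |4−3|=1 ≤ l₃=2 ≤ 4+3=7
parity: l₁+l₂+l₃ = 9 is odd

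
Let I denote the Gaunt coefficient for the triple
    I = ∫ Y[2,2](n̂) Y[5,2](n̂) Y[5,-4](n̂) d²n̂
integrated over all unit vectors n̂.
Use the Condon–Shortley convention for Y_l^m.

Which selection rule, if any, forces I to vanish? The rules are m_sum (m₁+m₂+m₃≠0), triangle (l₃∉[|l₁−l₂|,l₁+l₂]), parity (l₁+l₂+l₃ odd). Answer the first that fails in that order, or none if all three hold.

m₁+m₂+m₃ = 2 + 2 − 4 = 0  ✓
triangle: |2−5|=3 ≤ l₃=5 ≤ 2+5=7  ✓
parity: l₁+l₂+l₃ = 12 is even  ✓

none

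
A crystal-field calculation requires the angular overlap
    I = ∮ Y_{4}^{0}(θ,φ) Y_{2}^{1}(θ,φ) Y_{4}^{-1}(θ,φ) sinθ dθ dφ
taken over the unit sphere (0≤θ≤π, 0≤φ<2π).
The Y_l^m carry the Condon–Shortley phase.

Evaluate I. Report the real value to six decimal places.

Rules hold: Σm=0, L=10 even, 2≤4≤6.
N = 9·5·9 = 405
Δ = 2!·6!·2!/11! = 1/13860
Racah Σ t=0..2: t=0:+1/192 t=1:−1/36 t=2:+1/192 = -5/288
⇒ 3j(4 2 4; 0 0 0)² = 20/693, sgn -1
Racah Σ t=1..2: t=1:−1/72 t=2:+1/96 = -1/288
⇒ 3j(4 2 4; 0 1 -1)² = 1/462, sgn +1
4πI² = N·(3j₀)²·(3jₘ)² = 150/5929
I = -1·√(0.0252994/4π) = -0.04486937

-0.044869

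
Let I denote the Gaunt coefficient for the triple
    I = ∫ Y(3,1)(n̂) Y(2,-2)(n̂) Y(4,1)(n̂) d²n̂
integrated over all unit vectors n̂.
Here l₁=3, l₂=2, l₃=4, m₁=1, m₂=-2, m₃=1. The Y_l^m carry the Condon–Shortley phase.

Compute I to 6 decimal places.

l₁+l₂+l₃=9 is odd: 3j(l;000)=0 ⇒ I=0

0.000000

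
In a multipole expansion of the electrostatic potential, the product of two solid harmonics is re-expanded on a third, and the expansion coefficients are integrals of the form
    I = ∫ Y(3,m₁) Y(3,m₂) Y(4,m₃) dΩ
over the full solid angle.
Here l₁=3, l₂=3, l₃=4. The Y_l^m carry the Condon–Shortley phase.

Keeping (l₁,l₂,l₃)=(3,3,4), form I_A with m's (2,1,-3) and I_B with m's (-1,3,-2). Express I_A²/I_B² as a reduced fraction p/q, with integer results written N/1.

Shared (l₁,l₂,l₃)=(3,3,4): N and (l;000)² cancel in I_A²/I_B².
A: Δ = 2!·4!·4!/11! = 1/34650; Racah Σ t=0..1: t=0:+1/288 t=1:−1/144 = -1/288; ⇒ 3j(3 3 4; 2 1 -3)² = 1/99, sgn +1
B: Δ = 2!·4!·4!/11! = 1/34650; Racah Σ t=2..2: t=2:+1/192 = 1/192; ⇒ 3j(3 3 4; -1 3 -2)² = 3/77, sgn +1
I_A²/I_B² = (1/99)/(3/77) = 7/27

7/27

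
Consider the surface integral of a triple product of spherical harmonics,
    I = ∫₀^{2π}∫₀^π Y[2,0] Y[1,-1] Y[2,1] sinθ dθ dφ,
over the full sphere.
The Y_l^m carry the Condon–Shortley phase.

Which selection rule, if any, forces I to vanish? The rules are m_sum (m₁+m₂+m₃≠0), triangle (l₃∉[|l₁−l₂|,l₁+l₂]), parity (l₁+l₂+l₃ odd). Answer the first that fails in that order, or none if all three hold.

parity

Σmᵢ = 0  ✓
l₃∈[|l₁−l₂|,l₁+l₂]=[1,3], have l₃=2  ✓
Σlᵢ = 5 ⇒ odd  ✗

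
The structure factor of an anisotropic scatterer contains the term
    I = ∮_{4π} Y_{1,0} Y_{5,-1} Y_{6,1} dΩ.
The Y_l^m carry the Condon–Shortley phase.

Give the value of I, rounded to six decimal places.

Rules hold: Σm=0, L=12 even, 4≤6≤6.
N = 3·11·13 = 429
Δ = 0!·2!·10!/13! = 1/858
Racah Σ t=0..0: t=0:+1/14400 = 1/14400
⇒ 3j(1 5 6; 0 0 0)² = 6/143, sgn +1
Racah Σ t=0..0: t=0:+1/17280 = 1/17280
⇒ 3j(1 5 6; 0 -1 1)² = 35/858, sgn -1
4πI² = N·(3j₀)²·(3jₘ)² = 105/143
I = -1·√(0.734266/4π) = -0.24172507

-0.241725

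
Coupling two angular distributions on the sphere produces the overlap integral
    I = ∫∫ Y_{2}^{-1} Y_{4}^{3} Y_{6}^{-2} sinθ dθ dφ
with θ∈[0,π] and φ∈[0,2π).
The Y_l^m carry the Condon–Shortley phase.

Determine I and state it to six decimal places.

Checks pass: Σm=0; 12 even; l₃=6∈[2,6].
(2·2+1)(2·4+1)(2·6+1) = 585
Δ: 0! 4! 8! / 13! → 1/6435
sum: t=0:+1/2304 = 1/2304
3j²(2 4 6; 0 0 0) = Δ·Π!·Σ² = 5/143  (sign +1)
sum: t=0:+1/30240 = 1/30240
3j²(2 4 6; -1 3 -2) = Δ·Π!·Σ² = 32/6435  (sign +1)
combine: 4πI² = 585·5/143·32/6435 = 160/1573
take √, sign +1: I = 0.08996855

0.089969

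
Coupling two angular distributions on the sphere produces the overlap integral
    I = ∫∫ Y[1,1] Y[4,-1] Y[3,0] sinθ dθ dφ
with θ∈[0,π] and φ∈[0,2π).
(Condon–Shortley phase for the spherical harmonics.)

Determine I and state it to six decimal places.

-0.194664

Rules hold: Σm=0, L=8 even, 3≤3≤5.
N = 3·9·7 = 189
Δ = 2!·0!·6!/9! = 1/252
Racah Σ t=1..1: t=1:−1/36 = -1/36
⇒ 3j(1 4 3; 0 0 0)² = 4/63, sgn +1
Racah Σ t=0..0: t=0:+1/72 = 1/72
⇒ 3j(1 4 3; 1 -1 0)² = 5/126, sgn -1
4πI² = N·(3j₀)²·(3jₘ)² = 10/21
I = -1·√(0.47619/4π) = -0.19466390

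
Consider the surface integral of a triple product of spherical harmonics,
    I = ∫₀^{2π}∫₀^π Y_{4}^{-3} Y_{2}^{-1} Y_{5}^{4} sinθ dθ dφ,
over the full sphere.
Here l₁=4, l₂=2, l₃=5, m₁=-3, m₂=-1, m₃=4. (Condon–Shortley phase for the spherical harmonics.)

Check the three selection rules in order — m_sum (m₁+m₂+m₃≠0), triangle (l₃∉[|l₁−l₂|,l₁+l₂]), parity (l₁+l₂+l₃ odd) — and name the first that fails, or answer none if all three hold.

parity

azimuthal sum: -3 − 1 + 4 = 0  ✓
2 ≤ 5 ≤ 6 (triangle on l)  ✓
L = 4 + 2 + 5 = 11 (odd)  ✗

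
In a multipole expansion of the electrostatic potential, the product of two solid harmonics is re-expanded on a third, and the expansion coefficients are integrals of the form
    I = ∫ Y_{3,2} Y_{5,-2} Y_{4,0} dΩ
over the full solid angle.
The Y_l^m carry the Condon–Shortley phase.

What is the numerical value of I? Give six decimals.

Checks pass: Σm=0; 12 even; l₃=4∈[2,8].
(2·3+1)(2·5+1)(2·4+1) = 693
Δ: 4! 2! 6! / 13! → 1/180180
sum: t=1:−1/576 t=2:+1/144 t=3:−1/576 = 1/288
3j²(3 5 4; 0 0 0) = Δ·Π!·Σ² = 20/1001  (sign +1)
sum: t=0:+1/864 t=1:−1/576 = -1/1728
3j²(3 5 4; 2 -2 0) = Δ·Π!·Σ² = 5/1287  (sign -1)
combine: 4πI² = 693·20/1001·5/1287 = 100/1859
take √, sign -1: I = -0.06542675

-0.065427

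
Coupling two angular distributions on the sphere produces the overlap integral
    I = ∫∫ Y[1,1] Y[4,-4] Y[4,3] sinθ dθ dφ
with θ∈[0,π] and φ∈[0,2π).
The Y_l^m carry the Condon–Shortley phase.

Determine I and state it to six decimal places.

0.000000

Σlᵢ=9 odd — θ-integrand is odd under cosθ→−cosθ; I=0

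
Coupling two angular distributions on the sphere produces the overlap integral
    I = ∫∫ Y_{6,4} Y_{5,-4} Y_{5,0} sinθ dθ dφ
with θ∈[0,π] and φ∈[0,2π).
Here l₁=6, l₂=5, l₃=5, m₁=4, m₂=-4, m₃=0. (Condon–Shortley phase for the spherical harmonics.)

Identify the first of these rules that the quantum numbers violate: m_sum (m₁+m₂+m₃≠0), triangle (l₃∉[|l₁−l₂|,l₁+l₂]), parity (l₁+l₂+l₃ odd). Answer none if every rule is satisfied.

none

azimuthal sum: 4 − 4 + 0 = 0  ✓
1 ≤ 5 ≤ 11 (triangle on l)  ✓
L = 6 + 5 + 5 = 16 (even)  ✓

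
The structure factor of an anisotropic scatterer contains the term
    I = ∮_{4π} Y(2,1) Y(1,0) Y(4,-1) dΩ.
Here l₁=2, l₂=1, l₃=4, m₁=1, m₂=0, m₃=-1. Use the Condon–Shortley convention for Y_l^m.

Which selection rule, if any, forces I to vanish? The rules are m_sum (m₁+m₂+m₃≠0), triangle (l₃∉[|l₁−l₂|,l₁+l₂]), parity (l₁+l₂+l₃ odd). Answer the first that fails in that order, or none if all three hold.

m₁+m₂+m₃ = 1 + 0 − 1 = 0  ✓
triangle: |2−1|=1 ≤ l₃=4 ≤ 2+1=3  ✗
parity: l₁+l₂+l₃ = 7 is odd

triangle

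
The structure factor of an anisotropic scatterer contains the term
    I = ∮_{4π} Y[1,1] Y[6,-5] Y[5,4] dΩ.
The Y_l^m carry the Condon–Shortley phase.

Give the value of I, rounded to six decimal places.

m-sum 0 ✓  L=12 even ✓  5≤5≤7 ✓
Π(2lᵢ+1) = 3×13×11 = 429
triangle coeff Δ(1,6,5) = 1/858
Σ_t [1,1]: t=1:−1/14400 = -1/14400
(3j)²=6/143 [(1 6 5; 0 0 0)], sign=+1
Σ_t [0,0]: t=0:+1/725760 = 1/725760
(3j)²=5/78 [(1 6 5; 1 -5 4)], sign=-1
⇒ 4πI² = 15/13
I = (-1)√(15/13/(4π)) = -0.30301841

-0.303018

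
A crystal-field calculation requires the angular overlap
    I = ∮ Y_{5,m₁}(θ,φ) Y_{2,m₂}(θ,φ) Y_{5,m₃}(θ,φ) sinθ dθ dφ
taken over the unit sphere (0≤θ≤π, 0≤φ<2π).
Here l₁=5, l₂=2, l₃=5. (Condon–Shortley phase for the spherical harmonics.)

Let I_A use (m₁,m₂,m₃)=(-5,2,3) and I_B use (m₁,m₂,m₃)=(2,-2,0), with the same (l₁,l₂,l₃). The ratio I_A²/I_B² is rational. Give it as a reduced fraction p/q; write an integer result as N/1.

l's match ⇒ only the (l;m) 3-j factors differ between A and B.
A: triangle coeff Δ(5,2,5) = 1/38610; Σ_t [2,2]: t=2:+1/161280 = 1/161280; (3j)²=1/143 [(5 2 5; -5 2 3)], sign=+1
B: triangle coeff Δ(5,2,5) = 1/38610; Σ_t [0,0]: t=0:+1/2880 = 1/2880; (3j)²=14/429 [(5 2 5; 2 -2 0)], sign=-1
I_A²/I_B² = (1/143)/(14/429) = 3/14

3/14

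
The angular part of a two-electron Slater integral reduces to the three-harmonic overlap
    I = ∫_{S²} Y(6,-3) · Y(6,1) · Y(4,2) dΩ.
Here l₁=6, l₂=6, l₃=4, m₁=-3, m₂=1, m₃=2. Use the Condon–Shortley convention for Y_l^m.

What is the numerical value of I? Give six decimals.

Rules hold: Σm=0, L=16 even, 0≤4≤12.
N = 13·13·9 = 1521
Δ = 8!·4!·4!/17! = 1/15315300
Racah Σ t=2..6: t=2:+1/829440 t=3:−1/25920 t=4:+1/9216 t=5:−1/25920 t=6:+1/829440 = 7/207360
⇒ 3j(6 6 4; 0 0 0)² = 28/2431, sgn +1
Racah Σ t=5..7: t=5:−1/69120 t=6:+1/51840 t=7:−1/483840 = 1/362880
⇒ 3j(6 6 4; -3 1 2)² = 16/17017, sgn +1
4πI² = N·(3j₀)²·(3jₘ)² = 576/34969
I = +1·√(0.0164717/4π) = 0.03620468

0.036205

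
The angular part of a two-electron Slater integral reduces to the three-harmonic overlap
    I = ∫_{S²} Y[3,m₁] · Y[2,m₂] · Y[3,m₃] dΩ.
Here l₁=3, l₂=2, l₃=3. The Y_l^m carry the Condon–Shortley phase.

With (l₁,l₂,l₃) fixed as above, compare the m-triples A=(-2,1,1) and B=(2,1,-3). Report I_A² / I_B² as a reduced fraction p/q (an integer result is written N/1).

l's match ⇒ only the (l;m) 3-j factors differ between A and B.
A: triangle coeff Δ(3,2,3) = 1/3780; Σ_t [1,2]: t=1:−1/48 t=2:+1/12 = 1/16; (3j)²=1/28 [(3 2 3; -2 1 1)], sign=+1
B: triangle coeff Δ(3,2,3) = 1/3780; Σ_t [1,1]: t=1:−1/48 = -1/48; (3j)²=5/84 [(3 2 3; 2 1 -3)], sign=-1
I_A²/I_B² = (1/28)/(5/84) = 3/5

3/5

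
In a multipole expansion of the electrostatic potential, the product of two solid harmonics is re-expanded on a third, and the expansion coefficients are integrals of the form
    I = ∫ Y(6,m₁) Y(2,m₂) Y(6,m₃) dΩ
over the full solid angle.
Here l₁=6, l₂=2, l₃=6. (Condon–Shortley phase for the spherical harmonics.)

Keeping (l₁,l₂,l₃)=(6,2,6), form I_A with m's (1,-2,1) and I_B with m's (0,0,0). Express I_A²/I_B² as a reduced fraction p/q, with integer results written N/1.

3/2

Shared (l₁,l₂,l₃)=(6,2,6): N and (l;000)² cancel in I_A²/I_B².
A: Δ = 2!·10!·2!/15! = 1/90090; Racah Σ t=0..0: t=0:+1/57600 = 1/57600; ⇒ 3j(6 2 6; 1 -2 1)² = 21/715, sgn -1
B: Δ = 2!·10!·2!/15! = 1/90090; Racah Σ t=0..2: t=0:+1/69120 t=1:−1/14400 t=2:+1/69120 = -7/172800; ⇒ 3j(6 2 6; 0 0 0)² = 14/715, sgn -1
I_A²/I_B² = (21/715)/(14/715) = 3/2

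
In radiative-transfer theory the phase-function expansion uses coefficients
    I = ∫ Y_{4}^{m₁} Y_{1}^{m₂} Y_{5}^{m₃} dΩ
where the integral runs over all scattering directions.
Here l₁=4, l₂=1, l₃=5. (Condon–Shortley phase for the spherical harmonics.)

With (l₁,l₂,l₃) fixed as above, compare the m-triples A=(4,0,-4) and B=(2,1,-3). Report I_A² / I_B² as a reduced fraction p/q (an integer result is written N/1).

l's match ⇒ only the (l;m) 3-j factors differ between A and B.
A: triangle coeff Δ(4,1,5) = 1/495; Σ_t [0,0]: t=0:+1/40320 = 1/40320; (3j)²=1/55 [(4 1 5; 4 0 -4)], sign=-1
B: triangle coeff Δ(4,1,5) = 1/495; Σ_t [0,0]: t=0:+1/2880 = 1/2880; (3j)²=28/495 [(4 1 5; 2 1 -3)], sign=+1
I_A²/I_B² = (1/55)/(28/495) = 9/28

9/28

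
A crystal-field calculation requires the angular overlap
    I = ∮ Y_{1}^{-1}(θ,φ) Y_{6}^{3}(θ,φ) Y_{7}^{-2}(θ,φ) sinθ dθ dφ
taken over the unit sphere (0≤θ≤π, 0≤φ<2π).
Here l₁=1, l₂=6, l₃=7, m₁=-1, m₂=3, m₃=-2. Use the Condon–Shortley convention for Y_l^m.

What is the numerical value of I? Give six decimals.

m-sum 0 ✓  L=14 even ✓  5≤7≤7 ✓
Π(2lᵢ+1) = 3×13×15 = 585
triangle coeff Δ(1,6,7) = 1/1365
Σ_t [0,0]: t=0:+1/518400 = 1/518400
(3j)²=7/195 [(1 6 7; 0 0 0)], sign=-1
Σ_t [0,0]: t=0:+1/4354560 = 1/4354560
(3j)²=2/273 [(1 6 7; -1 3 -2)], sign=-1
⇒ 4πI² = 2/13
I = (+1)√(2/13/(4π)) = 0.11064668

0.110647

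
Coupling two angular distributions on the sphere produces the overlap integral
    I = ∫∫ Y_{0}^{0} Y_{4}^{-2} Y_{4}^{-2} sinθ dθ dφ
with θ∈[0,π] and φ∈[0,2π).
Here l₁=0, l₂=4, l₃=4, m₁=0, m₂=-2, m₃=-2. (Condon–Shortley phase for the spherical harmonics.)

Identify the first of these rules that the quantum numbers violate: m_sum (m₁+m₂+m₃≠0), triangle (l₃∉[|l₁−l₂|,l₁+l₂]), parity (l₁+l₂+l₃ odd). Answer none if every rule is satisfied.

m_sum

azimuthal sum: 0 − 2 − 2 = -4  ✗
4 ≤ 4 ≤ 4 (triangle on l)
L = 0 + 4 + 4 = 8 (even)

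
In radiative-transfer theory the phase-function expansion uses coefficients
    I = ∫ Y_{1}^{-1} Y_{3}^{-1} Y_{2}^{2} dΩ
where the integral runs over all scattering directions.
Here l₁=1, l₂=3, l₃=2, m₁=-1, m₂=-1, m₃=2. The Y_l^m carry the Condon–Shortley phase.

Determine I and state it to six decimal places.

-0.082589

m-sum 0 ✓  L=6 even ✓  2≤2≤4 ✓
Π(2lᵢ+1) = 3×7×5 = 105
triangle coeff Δ(1,3,2) = 1/105
Σ_t [1,1]: t=1:−1/4 = -1/4
(3j)²=3/35 [(1 3 2; 0 0 0)], sign=-1
Σ_t [2,2]: t=2:+1/48 = 1/48
(3j)²=1/105 [(1 3 2; -1 -1 2)], sign=+1
⇒ 4πI² = 3/35
I = (-1)√(3/35/(4π)) = -0.08258890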